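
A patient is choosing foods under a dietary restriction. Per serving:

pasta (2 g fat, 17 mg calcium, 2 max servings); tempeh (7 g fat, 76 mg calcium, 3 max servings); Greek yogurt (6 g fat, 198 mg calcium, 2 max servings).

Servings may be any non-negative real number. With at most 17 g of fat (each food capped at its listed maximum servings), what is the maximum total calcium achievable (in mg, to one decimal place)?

450.3 mg

Calcium per g fat: Greek yogurt 33, tempeh 10.86, pasta 8.5.
Take 2 servings of Greek yogurt: uses 12 g fat, +396.0 mg calcium (running total 396.0 mg).
Take 0.7143 servings of tempeh: uses 5 g fat, +54.3 mg calcium (running total 450.3 mg).
Filling greedily by calcium-per-g fat is optimal for one linear limit, giving 450.3 mg.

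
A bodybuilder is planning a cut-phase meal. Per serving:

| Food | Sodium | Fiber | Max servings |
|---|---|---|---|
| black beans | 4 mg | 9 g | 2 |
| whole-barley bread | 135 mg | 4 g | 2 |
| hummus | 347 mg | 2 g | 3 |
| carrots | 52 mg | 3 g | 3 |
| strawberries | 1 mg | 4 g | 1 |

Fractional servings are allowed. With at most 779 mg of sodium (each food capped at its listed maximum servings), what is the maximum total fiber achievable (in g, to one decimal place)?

Fiber per mg sodium: strawberries 4, black beans 2.25, carrots 0.05769, whole-barley bread 0.02963, hummus 0.005764.
Take 1 serving of strawberries: uses 1 mg sodium, +4.0 g fiber (running total 4.0 g).
Take 2 servings of black beans: uses 8 mg sodium, +18.0 g fiber (running total 22.0 g).
Take 3 servings of carrots: uses 156 mg sodium, +9.0 g fiber (running total 31.0 g).
Take 2 servings of whole-barley bread: uses 270 mg sodium, +8.0 g fiber (running total 39.0 g).
Take 0.9914 servings of hummus: uses 344 mg sodium, +2.0 g fiber (running total 41.0 g).
Filling greedily by fiber-per-mg sodium is optimal for one linear limit, giving 41.0 g.

41.0 g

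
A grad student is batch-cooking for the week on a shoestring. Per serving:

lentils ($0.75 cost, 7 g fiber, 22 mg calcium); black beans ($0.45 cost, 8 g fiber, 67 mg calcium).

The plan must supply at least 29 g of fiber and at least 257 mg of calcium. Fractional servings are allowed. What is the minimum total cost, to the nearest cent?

$1.73

For a min-cost LP with two ≥-constraints, a basic feasible solution has at most two positive variables.
lentils only: max(29/7, 257/22) = 11.68 servings → $8.76.
black beans only: max(29/8, 257/67) = 3.836 servings → $1.73.
lentils + black beans: intersection lies outside the first quadrant.
Cheapest feasible corner: $1.73.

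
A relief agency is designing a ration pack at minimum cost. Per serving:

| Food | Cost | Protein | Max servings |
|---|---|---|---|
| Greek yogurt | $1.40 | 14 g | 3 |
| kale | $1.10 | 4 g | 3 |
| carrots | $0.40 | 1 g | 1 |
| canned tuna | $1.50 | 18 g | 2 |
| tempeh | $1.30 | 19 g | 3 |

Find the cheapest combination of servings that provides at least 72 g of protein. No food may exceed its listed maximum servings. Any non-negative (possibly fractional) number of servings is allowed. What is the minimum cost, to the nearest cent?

$5.15

Cost per g of protein: tempeh $0.0684, canned tuna $0.0833, Greek yogurt $0.1000, kale $0.2750, carrots $0.4000.
Take 3 servings of tempeh: +57.0 g protein for $3.90 (total $3.90, still need 15.0 g).
Take 0.8333 servings of canned tuna: +15.0 g protein for $1.25 (total $5.15, still need 0.0 g).
Greedy by cheapest-per-g is optimal for a single linear constraint, so the minimum cost is $5.15.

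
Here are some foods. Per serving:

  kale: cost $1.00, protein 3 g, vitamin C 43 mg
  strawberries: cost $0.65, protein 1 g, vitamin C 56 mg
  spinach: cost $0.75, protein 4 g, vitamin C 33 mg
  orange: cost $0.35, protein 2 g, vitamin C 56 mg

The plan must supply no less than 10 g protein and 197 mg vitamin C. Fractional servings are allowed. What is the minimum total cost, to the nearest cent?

$1.75

A basic optimal solution has at most two foods positive. Try each food alone and each pair with both targets met exactly.
kale only: max(10/3, 197/43) = 4.581 servings → $4.58.
strawberries only: max(10/1, 197/56) = 10 servings → $6.50.
spinach only: max(10/4, 197/33) = 5.97 servings → $4.48.
orange only: max(10/2, 197/56) = 5 servings → $1.75.
kale + strawberries with both tight: 2.904 servings and 1.288 servings → $3.74.
kale + spinach with both targets exact would need a negative amount; discard.
kale + orange with both tight: 2.024 servings and 1.963 servings → $2.71.
strawberries + spinach with both tight: 2.398 servings and 1.901 servings → $2.98.
strawberries + orange: the both-tight solution has a negative serving — not a feasible corner.
spinach + orange with both tight: 1.051 servings and 2.899 servings → $1.80.
Cheapest feasible corner: $1.75.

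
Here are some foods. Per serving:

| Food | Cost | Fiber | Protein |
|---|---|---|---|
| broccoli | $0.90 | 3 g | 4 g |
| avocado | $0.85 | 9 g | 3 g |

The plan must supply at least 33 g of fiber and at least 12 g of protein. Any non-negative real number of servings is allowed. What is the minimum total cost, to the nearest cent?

With two linear requirements the optimum uses one or two foods; enumerate the corners.
broccoli only: max(33/3, 12/4) = 11 servings → $9.90.
avocado only: max(33/9, 12/3) = 4 servings → $3.40.
broccoli + avocado with both tight: 0.3333 servings and 3.556 servings → $3.32.
The minimum over all feasible corners is $3.32.

$3.32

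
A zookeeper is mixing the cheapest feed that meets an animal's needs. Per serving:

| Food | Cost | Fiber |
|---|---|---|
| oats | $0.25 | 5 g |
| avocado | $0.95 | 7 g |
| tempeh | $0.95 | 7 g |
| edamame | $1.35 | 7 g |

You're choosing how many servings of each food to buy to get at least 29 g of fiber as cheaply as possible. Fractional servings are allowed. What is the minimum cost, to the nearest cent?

$1.45

Cost per g of fiber: oats $0.0500, avocado $0.1357, tempeh $0.1357, edamame $0.1929.
With no serving limits, use only oats: 29 g / 5 g = 5.8 servings × $0.25 = $1.45.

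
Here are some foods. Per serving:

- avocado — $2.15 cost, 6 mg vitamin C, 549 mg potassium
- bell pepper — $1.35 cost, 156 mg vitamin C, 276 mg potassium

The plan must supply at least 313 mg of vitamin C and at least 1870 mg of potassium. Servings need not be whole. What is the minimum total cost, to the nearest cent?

$7.84

A basic optimal solution has at most two foods positive. Try each food alone and each pair with both targets met exactly.
avocado only: max(313/6, 1870/549) = 52.17 servings → $112.16.
bell pepper only: max(313/156, 1870/276) = 6.775 servings → $9.15.
avocado + bell pepper with both tight: 2.445 servings and 1.912 servings → $7.84.
Cheapest feasible corner: $7.84.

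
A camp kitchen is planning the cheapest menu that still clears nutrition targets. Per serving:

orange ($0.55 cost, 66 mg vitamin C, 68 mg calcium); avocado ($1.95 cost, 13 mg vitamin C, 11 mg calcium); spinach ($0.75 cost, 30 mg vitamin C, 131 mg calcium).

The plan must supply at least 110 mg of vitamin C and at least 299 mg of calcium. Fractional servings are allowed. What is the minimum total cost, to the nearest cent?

An LP optimum is at a vertex; with two nutrient constraints at most two foods are used. Check each candidate.
orange only: max(110/66, 299/68) = 4.397 servings → $2.42.
avocado only: max(110/13, 299/11) = 27.18 servings → $53.00.
spinach only: max(110/30, 299/131) = 3.667 servings → $2.75.
orange + avocado with both targets exact would need a negative amount; discard.
orange + spinach with both tight: 0.8235 servings and 1.855 servings → $1.84.
avocado + spinach with both tight: 3.962 servings and 1.95 servings → $9.19.
Cheapest feasible corner: $1.84.

$1.84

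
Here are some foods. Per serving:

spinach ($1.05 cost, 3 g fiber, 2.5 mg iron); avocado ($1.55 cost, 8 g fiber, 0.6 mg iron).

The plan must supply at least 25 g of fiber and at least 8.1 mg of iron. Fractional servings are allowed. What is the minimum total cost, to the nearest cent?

For a min-cost LP with two ≥-constraints, a basic feasible solution has at most two positive variables.
spinach only: max(25/3, 8.1/2.5) = 8.333 servings → $8.75.
avocado only: max(25/8, 8.1/0.6) = 13.5 servings → $20.93.
spinach + avocado with both tight: 2.736 servings and 2.099 servings → $6.13.
Cheapest feasible corner: $6.13.

$6.13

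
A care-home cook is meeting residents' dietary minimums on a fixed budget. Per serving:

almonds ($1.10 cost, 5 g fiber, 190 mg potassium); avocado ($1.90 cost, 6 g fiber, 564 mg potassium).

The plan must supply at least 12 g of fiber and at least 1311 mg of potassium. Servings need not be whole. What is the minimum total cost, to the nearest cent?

With two linear requirements the optimum uses one or two foods; enumerate the corners.
almonds only: max(12/5, 1311/190) = 6.9 servings → $7.59.
avocado only: max(12/6, 1311/564) = 2.324 servings → $4.42.
almonds + avocado with both targets exact would need a negative amount; discard.
The minimum over all feasible corners is $4.42.

$4.42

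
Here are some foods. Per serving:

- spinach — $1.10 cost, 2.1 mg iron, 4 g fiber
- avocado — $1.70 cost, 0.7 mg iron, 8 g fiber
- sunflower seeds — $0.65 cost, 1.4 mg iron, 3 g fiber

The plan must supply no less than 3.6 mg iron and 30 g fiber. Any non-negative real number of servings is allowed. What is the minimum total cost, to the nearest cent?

$6.39

spinach only: max(3.6/2.1, 30/4) = 7.5 servings → $8.25.
avocado only: max(3.6/0.7, 30/8) = 5.143 servings → $8.74.
sunflower seeds only: max(3.6/1.4, 30/3) = 10 servings → $6.50.
spinach + avocado with both tight: 0.5571 servings and 3.471 servings → $6.51.
spinach + sunflower seeds: intersection lies outside the first quadrant.
avocado + sunflower seeds with both tight: 3.429 servings and 0.8571 servings → $6.39.
So the least-cost plan costs $6.39.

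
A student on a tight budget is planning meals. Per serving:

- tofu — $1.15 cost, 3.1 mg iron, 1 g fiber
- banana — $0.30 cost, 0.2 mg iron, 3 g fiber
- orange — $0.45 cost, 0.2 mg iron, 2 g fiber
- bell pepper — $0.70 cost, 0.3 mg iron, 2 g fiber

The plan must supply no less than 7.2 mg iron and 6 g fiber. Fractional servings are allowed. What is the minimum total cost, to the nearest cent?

Minimising a linear cost over {iron ≥ 7.2, fiber ≥ 6, servings ≥ 0} — the optimum is at a vertex, using one or two foods.
tofu only: max(7.2/3.1, 6/1) = 6 servings → $6.90.
banana only: max(7.2/0.2, 6/3) = 36 servings → $10.80.
orange only: max(7.2/0.2, 6/2) = 36 servings → $16.20.
bell pepper only: max(7.2/0.3, 6/2) = 24 servings → $16.80.
tofu + banana with both tight: 2.242 servings and 1.253 servings → $2.95.
tofu + orange with both tight: 2.2 servings and 1.9 servings → $3.38.
tofu + bell pepper with both tight: 2.136 servings and 1.932 servings → $3.81.
banana + orange with both targets exact would need a negative amount; discard.
banana + bell pepper: intersection lies outside the first quadrant.
orange + bell pepper with both targets exact would need a negative amount; discard.
So the least-cost plan costs $2.95.

$2.95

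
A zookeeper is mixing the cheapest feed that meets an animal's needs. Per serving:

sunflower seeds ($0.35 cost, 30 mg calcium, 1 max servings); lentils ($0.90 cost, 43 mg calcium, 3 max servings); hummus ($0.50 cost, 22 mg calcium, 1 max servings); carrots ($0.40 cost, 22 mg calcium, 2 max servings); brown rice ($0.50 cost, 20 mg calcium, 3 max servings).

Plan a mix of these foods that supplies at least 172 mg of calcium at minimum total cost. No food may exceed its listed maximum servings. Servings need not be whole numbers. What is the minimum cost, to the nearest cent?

$3.20

Cost per mg of calcium: sunflower seeds $0.0117, carrots $0.0182, lentils $0.0209, hummus $0.0227, brown rice $0.0250.
Take 1 serving of sunflower seeds: +30.0 mg calcium for $0.35 (total $0.35, still need 142.0 mg).
Take 2 servings of carrots: +44.0 mg calcium for $0.80 (total $1.15, still need 98.0 mg).
Take 2.279 servings of lentils: +98.0 mg calcium for $2.05 (total $3.20, still need 0.0 mg).
Filling from the cheapest source first is optimal under one linear minimum: $3.20.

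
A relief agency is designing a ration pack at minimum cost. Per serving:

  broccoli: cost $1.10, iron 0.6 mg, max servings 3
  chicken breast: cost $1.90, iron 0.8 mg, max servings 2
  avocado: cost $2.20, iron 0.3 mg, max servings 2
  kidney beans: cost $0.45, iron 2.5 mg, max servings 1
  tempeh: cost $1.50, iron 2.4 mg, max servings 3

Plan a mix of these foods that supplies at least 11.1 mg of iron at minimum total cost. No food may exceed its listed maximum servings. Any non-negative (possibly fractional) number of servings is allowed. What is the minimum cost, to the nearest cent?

Cost per mg of iron: kidney beans $0.1800, tempeh $0.6250, broccoli $1.8333, chicken breast $2.3750, avocado $7.3333.
Take 1 serving of kidney beans: +2.5 mg iron for $0.45 (total $0.45, still need 8.6 mg).
Take 3 servings of tempeh: +7.2 mg iron for $4.50 (total $4.95, still need 1.4 mg).
Take 2.333 servings of broccoli: +1.4 mg iron for $2.57 (total $7.52, still need 0.0 mg).
Filling from the cheapest source first is optimal under one linear minimum: $7.52.

$7.52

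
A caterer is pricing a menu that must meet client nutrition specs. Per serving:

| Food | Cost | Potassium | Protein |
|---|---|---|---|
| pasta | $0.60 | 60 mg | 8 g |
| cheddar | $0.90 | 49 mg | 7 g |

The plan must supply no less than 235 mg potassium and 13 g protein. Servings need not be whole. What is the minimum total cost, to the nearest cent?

pasta only: max(235/60, 13/8) = 3.917 servings → $2.35.
cheddar only: max(235/49, 13/7) = 4.796 servings → $4.32.
pasta + cheddar: the both-tight solution has a negative serving — not a feasible corner.
So the least-cost plan costs $2.35.

$2.35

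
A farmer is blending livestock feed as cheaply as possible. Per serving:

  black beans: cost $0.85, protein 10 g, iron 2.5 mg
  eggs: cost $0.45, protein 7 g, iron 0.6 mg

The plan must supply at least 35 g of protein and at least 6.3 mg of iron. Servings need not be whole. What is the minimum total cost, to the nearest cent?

$2.67

Compare the cost at each extreme point of the feasible region.
black beans only: max(35/10, 6.3/2.5) = 3.5 servings → $2.98.
eggs only: max(35/7, 6.3/0.6) = 10.5 servings → $4.72.
black beans + eggs with both tight: 2.009 servings and 2.13 servings → $2.67.
Cheapest feasible corner: $2.67.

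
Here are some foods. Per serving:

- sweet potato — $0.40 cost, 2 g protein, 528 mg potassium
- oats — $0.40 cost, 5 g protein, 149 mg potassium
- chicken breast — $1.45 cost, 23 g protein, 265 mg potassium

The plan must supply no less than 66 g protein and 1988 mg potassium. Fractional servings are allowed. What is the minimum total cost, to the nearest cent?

This is a tiny linear program; its minimum lies at a vertex of the feasible set. List the vertices and price them.
sweet potato only: max(66/2, 1988/528) = 33 servings → $13.20.
oats only: max(66/5, 1988/149) = 13.34 servings → $5.34.
chicken breast only: max(66/23, 1988/265) = 7.502 servings → $10.88.
sweet potato + oats with both tight: 0.04526 servings and 13.18 servings → $5.29.
sweet potato + chicken breast with both tight: 2.431 servings and 2.658 servings → $4.83.
oats + chicken breast with both targets exact would need a negative amount; discard.
The minimum over all feasible corners is $4.83.

$4.83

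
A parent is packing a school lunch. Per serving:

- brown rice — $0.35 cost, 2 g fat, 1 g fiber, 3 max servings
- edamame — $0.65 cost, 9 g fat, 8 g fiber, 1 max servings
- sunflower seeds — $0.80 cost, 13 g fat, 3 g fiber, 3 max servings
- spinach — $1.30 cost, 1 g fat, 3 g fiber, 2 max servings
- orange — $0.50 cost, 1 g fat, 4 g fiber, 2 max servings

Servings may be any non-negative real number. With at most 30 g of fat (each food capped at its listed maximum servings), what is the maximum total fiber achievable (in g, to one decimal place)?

27.5 g

Fiber per g fat: orange 4, spinach 3, edamame 0.8889, brown rice 0.5, sunflower seeds 0.2308.
Take 2 servings of orange: uses 2 g fat, +8.0 g fiber (running total 8.0 g).
Take 2 servings of spinach: uses 2 g fat, +6.0 g fiber (running total 14.0 g).
Take 1 serving of edamame: uses 9 g fat, +8.0 g fiber (running total 22.0 g).
Take 3 servings of brown rice: uses 6 g fat, +3.0 g fiber (running total 25.0 g).
Take 0.8462 servings of sunflower seeds: uses 11 g fat, +2.5 g fiber (running total 27.5 g).
Filling greedily by fiber-per-g fat is optimal for one linear limit, giving 27.5 g.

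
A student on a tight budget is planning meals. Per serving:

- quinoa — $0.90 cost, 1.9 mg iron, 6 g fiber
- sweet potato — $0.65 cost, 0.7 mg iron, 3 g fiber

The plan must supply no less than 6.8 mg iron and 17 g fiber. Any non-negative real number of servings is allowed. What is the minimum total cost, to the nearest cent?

A basic optimal solution has at most two foods positive. Try each food alone and each pair with both targets met exactly.
quinoa only: max(6.8/1.9, 17/6) = 3.579 servings → $3.22.
sweet potato only: max(6.8/0.7, 17/3) = 9.714 servings → $6.31.
quinoa + sweet potato with both targets exact would need a negative amount; discard.
Cheapest feasible corner: $3.22.

$3.22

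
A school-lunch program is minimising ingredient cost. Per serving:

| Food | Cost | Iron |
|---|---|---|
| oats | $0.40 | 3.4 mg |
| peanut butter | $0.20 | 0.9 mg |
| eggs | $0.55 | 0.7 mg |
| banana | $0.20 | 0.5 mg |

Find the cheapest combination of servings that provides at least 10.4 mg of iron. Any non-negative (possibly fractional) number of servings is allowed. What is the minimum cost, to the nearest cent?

$1.22

Cost per mg of iron: oats $0.1176, peanut butter $0.2222, banana $0.4000, eggs $0.7857.
With no serving limits, use only oats: 10.4 mg / 3.4 mg = 3.059 servings × $0.40 = $1.22.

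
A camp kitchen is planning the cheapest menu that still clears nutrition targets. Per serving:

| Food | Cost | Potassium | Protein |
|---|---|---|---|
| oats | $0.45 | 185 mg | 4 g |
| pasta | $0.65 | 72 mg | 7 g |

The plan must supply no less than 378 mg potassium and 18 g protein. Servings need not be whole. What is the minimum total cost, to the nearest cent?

oats only: max(378/185, 18/4) = 4.5 servings → $2.02.
pasta only: max(378/72, 18/7) = 5.25 servings → $3.41.
oats + pasta with both tight: 1.341 servings and 1.805 servings → $1.78.
The minimum over all feasible corners is $1.78.

$1.78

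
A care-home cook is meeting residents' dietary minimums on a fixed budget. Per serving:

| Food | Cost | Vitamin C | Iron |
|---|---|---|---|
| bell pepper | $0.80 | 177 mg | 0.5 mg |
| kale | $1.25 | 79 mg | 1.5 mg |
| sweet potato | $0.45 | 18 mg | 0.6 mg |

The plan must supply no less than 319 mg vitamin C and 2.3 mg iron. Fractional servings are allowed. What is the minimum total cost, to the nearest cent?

Compare the cost at each extreme point of the feasible region.
bell pepper only: max(319/177, 2.3/0.5) = 4.6 servings → $3.68.
kale only: max(319/79, 2.3/1.5) = 4.038 servings → $5.05.
sweet potato only: max(319/18, 2.3/0.6) = 17.72 servings → $7.97.
bell pepper + kale with both tight: 1.313 servings and 1.096 servings → $2.42.
bell pepper + sweet potato with both tight: 1.543 servings and 2.547 servings → $2.38.
kale + sweet potato with both targets exact would need a negative amount; discard.
Cheapest feasible corner: $2.38.

$2.38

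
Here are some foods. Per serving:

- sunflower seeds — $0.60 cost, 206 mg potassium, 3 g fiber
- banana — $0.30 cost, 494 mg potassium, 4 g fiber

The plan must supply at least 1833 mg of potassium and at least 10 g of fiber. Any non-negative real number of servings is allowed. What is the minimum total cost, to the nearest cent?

Minimising a linear cost over {potassium ≥ 1833, fiber ≥ 10, servings ≥ 0} — the optimum is at a vertex, using one or two foods.
sunflower seeds only: max(1833/206, 10/3) = 8.898 servings → $5.34.
banana only: max(1833/494, 10/4) = 3.711 servings → $1.11.
sunflower seeds + banana: the both-tight solution has a negative serving — not a feasible corner.
The minimum over all feasible corners is $1.11.

$1.11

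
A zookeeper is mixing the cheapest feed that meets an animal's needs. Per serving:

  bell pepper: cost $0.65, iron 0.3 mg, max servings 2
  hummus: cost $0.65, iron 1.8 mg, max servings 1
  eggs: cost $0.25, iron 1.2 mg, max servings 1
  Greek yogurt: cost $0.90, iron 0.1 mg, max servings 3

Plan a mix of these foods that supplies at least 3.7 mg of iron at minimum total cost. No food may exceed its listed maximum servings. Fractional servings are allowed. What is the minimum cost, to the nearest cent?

$3.10

Cost per mg of iron: eggs $0.2083, hummus $0.3611, bell pepper $2.1667, Greek yogurt $9.0000.
Take 1 serving of eggs: +1.2 mg iron for $0.25 (total $0.25, still need 2.5 mg).
Take 1 serving of hummus: +1.8 mg iron for $0.65 (total $0.90, still need 0.7 mg).
Take 2 servings of bell pepper: +0.6 mg iron for $1.30 (total $2.20, still need 0.1 mg).
Take 1 serving of Greek yogurt: +0.1 mg iron for $0.90 (total $3.10, still need 0.0 mg).
Filling from the cheapest source first is optimal under one linear minimum: $3.10.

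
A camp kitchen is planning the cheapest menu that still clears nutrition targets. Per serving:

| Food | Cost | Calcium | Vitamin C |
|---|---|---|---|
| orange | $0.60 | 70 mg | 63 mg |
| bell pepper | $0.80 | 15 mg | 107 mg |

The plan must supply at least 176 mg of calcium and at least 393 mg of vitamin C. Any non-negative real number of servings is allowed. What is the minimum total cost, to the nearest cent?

$3.19

The cheapest plan sits at a corner of the feasible region — with two constraints it uses at most two foods.
orange only: max(176/70, 393/63) = 6.238 servings → $3.74.
bell pepper only: max(176/15, 393/107) = 11.73 servings → $9.39.
orange + bell pepper with both tight: 1.977 servings and 2.509 servings → $3.19.
So the least-cost plan costs $3.19.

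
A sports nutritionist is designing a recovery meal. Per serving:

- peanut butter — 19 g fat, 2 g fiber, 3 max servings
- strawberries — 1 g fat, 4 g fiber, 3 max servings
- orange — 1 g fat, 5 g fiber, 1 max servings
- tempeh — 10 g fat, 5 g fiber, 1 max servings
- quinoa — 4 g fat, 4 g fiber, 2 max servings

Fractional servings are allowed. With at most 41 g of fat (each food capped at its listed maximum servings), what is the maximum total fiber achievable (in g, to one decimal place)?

Fiber per g fat: orange 5, strawberries 4, quinoa 1, tempeh 0.5, peanut butter 0.1053.
Take 1 serving of orange: uses 1 g fat, +5.0 g fiber (running total 5.0 g).
Take 3 servings of strawberries: uses 3 g fat, +12.0 g fiber (running total 17.0 g).
Take 2 servings of quinoa: uses 8 g fat, +8.0 g fiber (running total 25.0 g).
Take 1 serving of tempeh: uses 10 g fat, +5.0 g fiber (running total 30.0 g).
Take 1 serving of peanut butter: uses 19 g fat, +2.0 g fiber (running total 32.0 g).
Greedy by best ratio exhausts the fat allowance optimally: 32.0 g.

32.0 g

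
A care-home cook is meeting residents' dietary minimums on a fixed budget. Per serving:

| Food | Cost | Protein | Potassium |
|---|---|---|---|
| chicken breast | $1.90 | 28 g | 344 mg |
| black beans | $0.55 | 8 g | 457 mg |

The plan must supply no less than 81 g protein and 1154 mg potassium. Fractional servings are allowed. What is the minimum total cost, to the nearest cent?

$5.50

For a min-cost LP with two ≥-constraints, a basic feasible solution has at most two positive variables.
chicken breast only: max(81/28, 1154/344) = 3.355 servings → $6.37.
black beans only: max(81/8, 1154/457) = 10.12 servings → $5.57.
chicken breast + black beans with both tight: 2.766 servings and 0.4429 servings → $5.50.
So the least-cost plan costs $5.50.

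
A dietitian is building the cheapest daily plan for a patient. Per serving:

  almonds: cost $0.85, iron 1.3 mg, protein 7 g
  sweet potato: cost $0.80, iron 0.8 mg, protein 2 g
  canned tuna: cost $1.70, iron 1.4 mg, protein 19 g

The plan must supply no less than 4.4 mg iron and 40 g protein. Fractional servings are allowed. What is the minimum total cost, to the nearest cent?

An LP optimum is at a vertex; with two nutrient constraints at most two foods are used. Check each candidate.
almonds only: max(4.4/1.3, 40/7) = 5.714 servings → $4.86.
sweet potato only: max(4.4/0.8, 40/2) = 20 servings → $16.00.
canned tuna only: max(4.4/1.4, 40/19) = 3.143 servings → $5.34.
almonds + sweet potato: the both-tight solution has a negative serving — not a feasible corner.
almonds + canned tuna with both tight: 1.852 servings and 1.423 servings → $3.99.
sweet potato + canned tuna with both tight: 2.226 servings and 1.871 servings → $4.96.
The minimum over all feasible corners is $3.99.

$3.99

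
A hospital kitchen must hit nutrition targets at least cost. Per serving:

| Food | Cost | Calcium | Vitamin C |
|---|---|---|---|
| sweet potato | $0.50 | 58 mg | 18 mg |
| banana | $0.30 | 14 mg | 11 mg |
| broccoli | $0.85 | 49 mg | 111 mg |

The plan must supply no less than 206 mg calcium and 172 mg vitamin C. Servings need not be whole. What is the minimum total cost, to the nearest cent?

sweet potato only: max(206/58, 172/18) = 9.556 servings → $4.78.
banana only: max(206/14, 172/11) = 15.64 servings → $4.69.
broccoli only: max(206/49, 172/111) = 4.204 servings → $3.57.
sweet potato + banana with both targets exact would need a negative amount; discard.
sweet potato + broccoli with both tight: 2.599 servings and 1.128 servings → $2.26.
banana + broccoli with both tight: 14.22 servings and 0.1399 servings → $4.39.
Cheapest feasible corner: $2.26.

$2.26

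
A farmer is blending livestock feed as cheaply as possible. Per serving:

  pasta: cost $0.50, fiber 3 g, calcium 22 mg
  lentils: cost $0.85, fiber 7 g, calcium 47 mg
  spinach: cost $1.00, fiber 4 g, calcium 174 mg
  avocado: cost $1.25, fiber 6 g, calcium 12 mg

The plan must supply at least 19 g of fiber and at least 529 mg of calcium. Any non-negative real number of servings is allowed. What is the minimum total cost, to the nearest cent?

An LP optimum is at a vertex; with two nutrient constraints at most two foods are used. Check each candidate.
pasta only: max(19/3, 529/22) = 24.05 servings → $12.02.
lentils only: max(19/7, 529/47) = 11.26 servings → $9.57.
spinach only: max(19/4, 529/174) = 4.75 servings → $4.75.
avocado only: max(19/6, 529/12) = 44.08 servings → $55.10.
pasta + lentils with both targets exact would need a negative amount; discard.
pasta + spinach with both tight: 2.742 servings and 2.694 servings → $4.06.
pasta + avocado: intersection lies outside the first quadrant.
lentils + spinach with both tight: 1.155 servings and 2.728 servings → $3.71.
lentils + avocado: the both-tight solution has a negative serving — not a feasible corner.
spinach + avocado with both tight: 2.958 servings and 1.195 servings → $4.45.
Cheapest feasible corner: $3.71.

$3.71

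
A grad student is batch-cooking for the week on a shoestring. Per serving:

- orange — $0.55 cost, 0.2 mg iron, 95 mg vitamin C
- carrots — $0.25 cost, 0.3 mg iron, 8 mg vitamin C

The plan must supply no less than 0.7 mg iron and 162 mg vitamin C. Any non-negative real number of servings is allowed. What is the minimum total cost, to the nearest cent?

$1.20

At the optimum either one food covers both requirements or two foods hit both targets exactly; no other combination can be cheaper.
orange only: max(0.7/0.2, 162/95) = 3.5 servings → $1.93.
carrots only: max(0.7/0.3, 162/8) = 20.25 servings → $5.06.
orange + carrots with both tight: 1.599 servings and 1.268 servings → $1.20.
The minimum over all feasible corners is $1.20.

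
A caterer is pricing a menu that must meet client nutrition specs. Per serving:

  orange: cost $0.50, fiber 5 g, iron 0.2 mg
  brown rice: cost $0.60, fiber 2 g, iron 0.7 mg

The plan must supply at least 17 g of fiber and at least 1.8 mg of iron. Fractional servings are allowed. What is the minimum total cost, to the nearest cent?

With two linear requirements the optimum uses one or two foods; enumerate the corners.
orange only: max(17/5, 1.8/0.2) = 9 servings → $4.50.
brown rice only: max(17/2, 1.8/0.7) = 8.5 servings → $5.10.
orange + brown rice with both tight: 2.677 servings and 1.806 servings → $2.42.
Cheapest feasible corner: $2.42.

$2.42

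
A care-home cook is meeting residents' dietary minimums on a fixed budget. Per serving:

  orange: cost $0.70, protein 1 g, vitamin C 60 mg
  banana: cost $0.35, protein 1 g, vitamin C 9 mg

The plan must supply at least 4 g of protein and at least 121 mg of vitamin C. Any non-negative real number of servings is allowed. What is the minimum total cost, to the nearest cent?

For a min-cost LP with two ≥-constraints, a basic feasible solution has at most two positive variables.
orange only: max(4/1, 121/60) = 4 servings → $2.80.
banana only: max(4/1, 121/9) = 13.44 servings → $4.71.
orange + banana with both tight: 1.667 servings and 2.333 servings → $1.98.
So the least-cost plan costs $1.98.

$1.98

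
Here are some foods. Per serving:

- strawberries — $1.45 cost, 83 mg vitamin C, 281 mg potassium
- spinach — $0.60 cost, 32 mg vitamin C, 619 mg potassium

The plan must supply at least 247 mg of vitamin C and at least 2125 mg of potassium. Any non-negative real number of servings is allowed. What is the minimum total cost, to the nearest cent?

$4.42

Two binding constraints pin down two serving amounts, so the optimal mix uses at most two foods. The candidates are each food alone (scaled to the tighter of vitamin C/potassium) and each pair with both constraints tight.
strawberries only: max(247/83, 2125/281) = 7.562 servings → $10.97.
spinach only: max(247/32, 2125/619) = 7.719 servings → $4.63.
strawberries + spinach with both tight: 2.003 servings and 2.524 servings → $4.42.
The minimum over all feasible corners is $4.42.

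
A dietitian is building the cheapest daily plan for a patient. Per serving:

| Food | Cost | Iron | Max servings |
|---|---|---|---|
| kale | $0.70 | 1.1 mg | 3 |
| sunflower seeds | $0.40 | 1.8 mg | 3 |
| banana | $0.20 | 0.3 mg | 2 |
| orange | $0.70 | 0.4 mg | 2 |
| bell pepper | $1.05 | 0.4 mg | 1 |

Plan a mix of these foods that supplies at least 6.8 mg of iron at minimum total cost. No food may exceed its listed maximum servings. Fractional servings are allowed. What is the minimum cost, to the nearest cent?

$2.09

Cost per mg of iron: sunflower seeds $0.2222, kale $0.6364, banana $0.6667, orange $1.7500, bell pepper $2.6250.
Take 3 servings of sunflower seeds: +5.4 mg iron for $1.20 (total $1.20, still need 1.4 mg).
Take 1.273 servings of kale: +1.4 mg iron for $0.89 (total $2.09, still need 0.0 mg).
Filling from the cheapest source first is optimal under one linear minimum: $2.09.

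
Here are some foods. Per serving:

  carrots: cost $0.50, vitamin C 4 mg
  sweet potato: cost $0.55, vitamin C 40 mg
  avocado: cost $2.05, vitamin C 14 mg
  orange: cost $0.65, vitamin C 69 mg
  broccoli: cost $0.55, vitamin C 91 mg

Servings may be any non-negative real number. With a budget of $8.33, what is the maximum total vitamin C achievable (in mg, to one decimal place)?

1378.2 mg

Vitamin C per dollar: broccoli 165.5, orange 106.2, sweet potato 72.73, carrots 8, avocado 6.829.
With no serving limits, spend the whole cost allowance on broccoli: $8.33 / $0.55 × 91 mg = 1378.2 mg.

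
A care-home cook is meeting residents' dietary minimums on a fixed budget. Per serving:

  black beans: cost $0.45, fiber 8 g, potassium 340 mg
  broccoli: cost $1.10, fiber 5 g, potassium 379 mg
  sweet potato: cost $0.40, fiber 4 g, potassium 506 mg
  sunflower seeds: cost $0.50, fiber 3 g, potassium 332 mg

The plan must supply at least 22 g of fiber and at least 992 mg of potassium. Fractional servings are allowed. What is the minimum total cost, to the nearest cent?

$1.27

At the optimum either one food covers both requirements or two foods hit both targets exactly; no other combination can be cheaper.
black beans only: max(22/8, 992/340) = 2.918 servings → $1.31.
broccoli only: max(22/5, 992/379) = 4.4 servings → $4.84.
sweet potato only: max(22/4, 992/506) = 5.5 servings → $2.20.
sunflower seeds only: max(22/3, 992/332) = 7.333 servings → $3.67.
black beans + broccoli with both tight: 2.536 servings and 0.3423 servings → $1.52.
black beans + sweet potato with both tight: 2.665 servings and 0.1696 servings → $1.27.
black beans + sunflower seeds with both tight: 2.645 servings and 0.2787 servings → $1.33.
broccoli + sweet potato: intersection lies outside the first quadrant.
broccoli + sunflower seeds with both targets exact would need a negative amount; discard.
sweet potato + sunflower seeds with both targets exact would need a negative amount; discard.
So the least-cost plan costs $1.27.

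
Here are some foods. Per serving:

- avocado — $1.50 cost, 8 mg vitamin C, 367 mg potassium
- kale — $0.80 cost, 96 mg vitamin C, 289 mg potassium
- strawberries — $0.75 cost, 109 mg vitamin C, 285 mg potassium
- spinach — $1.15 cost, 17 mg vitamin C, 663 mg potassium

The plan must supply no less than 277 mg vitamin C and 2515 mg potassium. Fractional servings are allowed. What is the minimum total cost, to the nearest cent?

A basic optimal solution has at most two foods positive. Try each food alone and each pair with both targets met exactly.
avocado only: max(277/8, 2515/367) = 34.62 servings → $51.94.
kale only: max(277/96, 2515/289) = 8.702 servings → $6.96.
strawberries only: max(277/109, 2515/285) = 8.825 servings → $6.62.
spinach only: max(277/17, 2515/663) = 16.29 servings → $18.74.
avocado + kale with both tight: 4.902 servings and 2.477 servings → $9.34.
avocado + strawberries with both tight: 5.174 servings and 2.162 servings → $9.38.
avocado + spinach with both targets exact would need a negative amount; discard.
kale + strawberries: intersection lies outside the first quadrant.
kale + spinach with both tight: 2.399 servings and 2.748 servings → $5.08.
strawberries + spinach with both tight: 2.09 servings and 2.895 servings → $4.90.
Cheapest feasible corner: $4.90.

$4.90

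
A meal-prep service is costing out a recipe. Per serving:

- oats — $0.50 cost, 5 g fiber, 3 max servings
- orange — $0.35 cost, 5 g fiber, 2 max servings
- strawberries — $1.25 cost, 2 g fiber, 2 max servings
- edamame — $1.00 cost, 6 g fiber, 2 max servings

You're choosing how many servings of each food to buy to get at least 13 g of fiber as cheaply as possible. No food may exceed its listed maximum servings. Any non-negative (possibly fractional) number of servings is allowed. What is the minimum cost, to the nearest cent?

$1.00

Cost per g of fiber: orange $0.0700, oats $0.1000, edamame $0.1667, strawberries $0.6250.
Take 2 servings of orange: +10.0 g fiber for $0.70 (total $0.70, still need 3.0 g).
Take 0.6 servings of oats: +3.0 g fiber for $0.30 (total $1.00, still need 0.0 g).
Filling from the cheapest source first is optimal under one linear minimum: $1.00.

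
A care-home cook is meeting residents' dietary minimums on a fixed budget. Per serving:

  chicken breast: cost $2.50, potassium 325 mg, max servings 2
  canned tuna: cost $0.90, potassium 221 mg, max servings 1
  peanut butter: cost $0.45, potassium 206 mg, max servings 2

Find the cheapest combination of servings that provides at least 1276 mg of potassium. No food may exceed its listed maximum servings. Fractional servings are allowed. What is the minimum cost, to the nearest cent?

Cost per mg of potassium: peanut butter $0.0022, canned tuna $0.0041, chicken breast $0.0077.
Take 2 servings of peanut butter: +412.0 mg potassium for $0.90 (total $0.90, still need 864.0 mg).
Take 1 serving of canned tuna: +221.0 mg potassium for $0.90 (total $1.80, still need 643.0 mg).
Take 1.978 servings of chicken breast: +643.0 mg potassium for $4.95 (total $6.75, still need 0.0 mg).
Greedy by cheapest-per-mg is optimal for a single linear constraint, so the minimum cost is $6.75.

$6.75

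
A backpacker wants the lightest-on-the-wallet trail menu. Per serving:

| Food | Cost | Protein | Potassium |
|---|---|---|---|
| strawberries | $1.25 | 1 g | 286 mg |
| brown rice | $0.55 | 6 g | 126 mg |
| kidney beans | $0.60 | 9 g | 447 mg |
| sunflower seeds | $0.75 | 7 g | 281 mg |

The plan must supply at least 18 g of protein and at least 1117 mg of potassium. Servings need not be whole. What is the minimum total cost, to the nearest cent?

$1.50

Minimising a linear cost over {protein ≥ 18, potassium ≥ 1117, servings ≥ 0} — the optimum is at a vertex, using one or two foods.
strawberries only: max(18/1, 1117/286) = 18 servings → $22.50.
brown rice only: max(18/6, 1117/126) = 8.865 servings → $4.88.
kidney beans only: max(18/9, 1117/447) = 2.499 servings → $1.50.
sunflower seeds only: max(18/7, 1117/281) = 3.975 servings → $2.98.
strawberries + brown rice with both tight: 2.789 servings and 2.535 servings → $4.88.
strawberries + kidney beans with both tight: 0.9436 servings and 1.895 servings → $2.32.
strawberries + sunflower seeds with both tight: 1.604 servings and 2.342 servings → $3.76.
brown rice + kidney beans: the both-tight solution has a negative serving — not a feasible corner.
brown rice + sunflower seeds: intersection lies outside the first quadrant.
kidney beans + sunflower seeds: intersection lies outside the first quadrant.
So the least-cost plan costs $1.50.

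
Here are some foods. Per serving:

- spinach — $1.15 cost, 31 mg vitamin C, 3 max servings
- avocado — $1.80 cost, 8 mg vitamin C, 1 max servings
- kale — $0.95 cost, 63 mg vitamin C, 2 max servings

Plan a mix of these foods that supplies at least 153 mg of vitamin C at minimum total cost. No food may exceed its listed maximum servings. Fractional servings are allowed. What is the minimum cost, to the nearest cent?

Cost per mg of vitamin C: kale $0.0151, spinach $0.0371, avocado $0.2250.
Take 2 servings of kale: +126.0 mg vitamin C for $1.90 (total $1.90, still need 27.0 mg).
Take 0.871 servings of spinach: +27.0 mg vitamin C for $1.00 (total $2.90, still need 0.0 mg).
Greedy by cheapest-per-mg is optimal for a single linear constraint, so the minimum cost is $2.90.

$2.90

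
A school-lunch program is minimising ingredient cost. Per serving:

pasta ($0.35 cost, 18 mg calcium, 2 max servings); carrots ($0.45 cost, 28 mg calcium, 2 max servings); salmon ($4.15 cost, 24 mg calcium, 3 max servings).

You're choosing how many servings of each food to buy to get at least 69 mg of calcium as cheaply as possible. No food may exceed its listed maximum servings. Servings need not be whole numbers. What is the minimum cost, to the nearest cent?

Cost per mg of calcium: carrots $0.0161, pasta $0.0194, salmon $0.1729.
Take 2 servings of carrots: +56.0 mg calcium for $0.90 (total $0.90, still need 13.0 mg).
Take 0.7222 servings of pasta: +13.0 mg calcium for $0.25 (total $1.15, still need 0.0 mg).
Filling from the cheapest source first is optimal under one linear minimum: $1.15.

$1.15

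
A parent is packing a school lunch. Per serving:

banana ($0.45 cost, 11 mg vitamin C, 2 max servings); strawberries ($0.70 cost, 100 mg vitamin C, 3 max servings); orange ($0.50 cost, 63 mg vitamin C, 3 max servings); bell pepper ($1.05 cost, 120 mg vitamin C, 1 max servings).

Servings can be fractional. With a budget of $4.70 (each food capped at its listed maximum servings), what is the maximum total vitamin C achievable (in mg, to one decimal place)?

610.2 mg

Vitamin C per dollar: strawberries 142.9, orange 126, bell pepper 114.3, banana 24.44.
Take 3 servings of strawberries: spends $2.10, +300.0 mg vitamin C (running total 300.0 mg).
Take 3 servings of orange: spends $1.50, +189.0 mg vitamin C (running total 489.0 mg).
Take 1 serving of bell pepper: spends $1.05, +120.0 mg vitamin C (running total 609.0 mg).
Take 0.1111 servings of banana: spends $0.05, +1.2 mg vitamin C (running total 610.2 mg).
Greedy by best ratio exhausts the cost allowance optimally: 610.2 mg.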